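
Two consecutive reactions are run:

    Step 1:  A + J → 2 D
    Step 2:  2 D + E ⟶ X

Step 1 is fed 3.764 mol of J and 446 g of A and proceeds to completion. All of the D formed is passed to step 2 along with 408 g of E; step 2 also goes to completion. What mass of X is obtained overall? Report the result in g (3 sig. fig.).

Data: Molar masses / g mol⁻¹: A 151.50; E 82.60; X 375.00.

1100 g

Step 1:
n(J) = 3.764 mol
n(A) = 446.0 / 151.50 = 2.944 mol
n/ν for J = 3.764/1 = 3.764
n/ν for A = 2.944/1 = 2.944
Smallest n/ν is A → limiting reagent.
n(D) produced = (2/1) × 2.944 = 5.888 mol
Step 2:
n(D) available = 5.888 mol
n(E) = 408.0 / 82.60 = 4.939 mol
n/ν for D = 5.888/2 = 2.944
n/ν for E = 4.939/1 = 4.939
Smallest n/ν is D → limiting reagent.
n(X) = (1/2) × 5.888 = 2.944 mol
mass = 2.944 × 375.00 = 1104 g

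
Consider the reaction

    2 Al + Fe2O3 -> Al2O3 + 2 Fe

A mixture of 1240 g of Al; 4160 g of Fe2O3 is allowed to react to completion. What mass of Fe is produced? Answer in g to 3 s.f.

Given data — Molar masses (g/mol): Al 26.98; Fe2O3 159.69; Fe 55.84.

n(Al) = 1240 / 26.98 = 45.96 mol
n(Fe2O3) = 4160 / 159.69 = 26.05 mol
n/ν for Al = 45.96/2 = 22.98
n/ν for Fe2O3 = 26.05/1 = 26.05
Smallest n/ν is Al → limiting reagent.
n(Fe) = (2/2) × 45.96 = 45.96 mol
mass = 45.96 × 55.84 = 2566 g

2570 g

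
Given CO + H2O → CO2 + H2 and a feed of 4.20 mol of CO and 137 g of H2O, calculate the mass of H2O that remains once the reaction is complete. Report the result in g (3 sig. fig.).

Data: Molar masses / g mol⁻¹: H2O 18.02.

61.3 g

n(CO) = 4.200 mol
n(H2O) = 137.0 / 18.02 = 7.603 mol
n/ν for CO = 4.200/1 = 4.200
n/ν for H2O = 7.603/1 = 7.603
Smallest n/ν is CO → limiting reagent.
H2O consumed = (1/1) × 4.200 = 4.200 mol
H2O remaining = 7.603 − 4.200 = 3.403 mol
mass = 3.403 × 18.02 = 61.32 g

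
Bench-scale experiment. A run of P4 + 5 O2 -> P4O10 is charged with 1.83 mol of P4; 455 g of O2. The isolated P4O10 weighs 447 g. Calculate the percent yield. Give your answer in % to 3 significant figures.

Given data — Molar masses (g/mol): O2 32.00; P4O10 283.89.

n(P4) = 1.830 mol
n(O2) = 455.0 / 32.00 = 14.22 mol
n/ν → P4: 1.830, O2: 2.844; P4 is limiting.
theoretical n(P4O10) = (1/1) × 1.830 = 1.830 mol → 519.5 g
% yield = 447 / 519.5 × 100 = 86.04 %

86.0 %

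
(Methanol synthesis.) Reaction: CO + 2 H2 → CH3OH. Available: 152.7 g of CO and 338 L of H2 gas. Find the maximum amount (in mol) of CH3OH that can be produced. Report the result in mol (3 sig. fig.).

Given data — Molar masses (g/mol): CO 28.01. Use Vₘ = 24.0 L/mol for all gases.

n(CO) = 152.7 / 28.01 = 5.452 mol
n(H2) = 338.0 / 24.0 = 14.08 mol
n/ν for CO = 5.452/1 = 5.452
n/ν for H2 = 14.08/2 = 7.040
Smallest n/ν is CO → limiting reagent.
n(CH3OH) = (1/1) × 5.452 = 5.452 mol

5.45 mol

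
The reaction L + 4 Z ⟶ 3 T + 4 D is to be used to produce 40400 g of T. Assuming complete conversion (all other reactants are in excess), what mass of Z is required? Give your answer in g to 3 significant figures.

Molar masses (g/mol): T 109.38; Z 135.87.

66900 g

n(T) = 40400 / 109.38 = 369.4 mol
n(Z) = (4/3) × 369.4 = 492.5 mol
mass = 492.5 × 135.87 = 66920 g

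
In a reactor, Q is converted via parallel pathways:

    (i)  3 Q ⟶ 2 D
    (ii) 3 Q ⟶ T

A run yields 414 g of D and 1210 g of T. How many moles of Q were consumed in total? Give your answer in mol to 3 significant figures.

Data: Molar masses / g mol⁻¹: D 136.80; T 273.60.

17.8 mol

n(D) = 414 / 136.80 = 3.026 mol
n(T) = 1210 / 273.60 = 4.423 mol
n(Q) via (i) = (3/2)×3.026 = 4.539 mol
n(Q) via (ii) = (3/1)×4.423 = 13.27 mol
total n(Q) = 4.539 + 13.27 = 17.81 mol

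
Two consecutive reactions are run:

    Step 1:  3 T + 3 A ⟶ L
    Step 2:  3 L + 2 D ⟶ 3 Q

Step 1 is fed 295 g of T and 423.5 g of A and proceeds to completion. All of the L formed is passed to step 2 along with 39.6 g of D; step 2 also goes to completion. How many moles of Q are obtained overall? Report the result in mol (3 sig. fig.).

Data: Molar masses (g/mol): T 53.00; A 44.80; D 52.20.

1.14 mol

Step 1:
n(T) = 295.0 / 53.00 = 5.566 mol
n(A) = 423.5 / 44.80 = 9.453 mol
n/ν → T: 1.855, A: 3.151; T is limiting.
n(L) produced = (1/3) × 5.566 = 1.855 mol
Step 2:
n(L) available = 1.855 mol
n(D) = 39.60 / 52.20 = 0.7586 mol
n/ν → L: 0.6183, D: 0.3793; D is limiting.
n(Q) = (3/2) × 0.7586 = 1.138 mol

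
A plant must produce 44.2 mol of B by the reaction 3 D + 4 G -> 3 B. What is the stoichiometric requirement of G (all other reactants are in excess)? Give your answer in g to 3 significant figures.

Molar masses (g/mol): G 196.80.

11600 g

n(B) = 44.20 mol
n(G) = (4/3) × 44.20 = 58.93 mol
mass = 58.93 × 196.80 = 11600 g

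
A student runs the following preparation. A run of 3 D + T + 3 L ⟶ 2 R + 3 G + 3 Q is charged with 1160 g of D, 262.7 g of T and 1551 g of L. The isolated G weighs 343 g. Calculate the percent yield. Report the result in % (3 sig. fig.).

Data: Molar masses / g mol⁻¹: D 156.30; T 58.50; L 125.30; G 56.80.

81.4 %

n(D) = 1160 / 156.30 = 7.422 mol
n(T) = 262.7 / 58.50 = 4.491 mol
n(L) = 1551 / 125.30 = 12.38 mol
n/ν → D: 2.474, T: 4.491, L: 4.127; D is limiting.
theoretical n(G) = (3/3) × 7.422 = 7.422 mol → 421.6 g
% yield = 343 / 421.6 × 100 = 81.36 %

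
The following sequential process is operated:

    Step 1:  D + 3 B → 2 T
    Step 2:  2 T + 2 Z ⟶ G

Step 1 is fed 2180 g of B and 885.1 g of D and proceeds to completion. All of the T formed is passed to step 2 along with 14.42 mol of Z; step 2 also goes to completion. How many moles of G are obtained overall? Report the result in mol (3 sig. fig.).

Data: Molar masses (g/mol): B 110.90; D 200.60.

4.41 mol

Step 1:
n(B) = 2180 / 110.90 = 19.66 mol
n(D) = 885.1 / 200.60 = 4.412 mol
n/ν for B = 19.66/3 = 6.553
n/ν for D = 4.412/1 = 4.412
Smallest n/ν is D → limiting reagent.
n(T) produced = (2/1) × 4.412 = 8.824 mol
Step 2:
n(T) available = 8.824 mol
n(Z) = 14.42 mol
n/ν for T = 8.824/2 = 4.412
n/ν for Z = 14.42/2 = 7.210
Smallest n/ν is T → limiting reagent.
n(G) = (1/2) × 8.824 = 4.412 mol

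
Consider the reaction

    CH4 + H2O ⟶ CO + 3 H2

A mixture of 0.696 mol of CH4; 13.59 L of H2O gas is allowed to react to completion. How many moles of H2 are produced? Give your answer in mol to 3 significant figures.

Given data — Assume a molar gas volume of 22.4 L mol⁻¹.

n(CH4) = 0.6960 mol
n(H2O) = 13.59 / 22.4 = 0.6067 mol
n/ν for CH4 = 0.6960/1 = 0.6960
n/ν for H2O = 0.6067/1 = 0.6067
Smallest n/ν is H2O → limiting reagent.
n(H2) = (3/1) × 0.6067 = 1.820 mol

1.82 mol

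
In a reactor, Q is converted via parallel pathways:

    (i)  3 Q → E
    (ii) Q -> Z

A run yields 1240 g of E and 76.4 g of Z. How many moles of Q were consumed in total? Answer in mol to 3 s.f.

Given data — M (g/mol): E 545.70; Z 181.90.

n(E) = 1240 / 545.70 = 2.272 mol
n(Z) = 76.4 / 181.90 = 0.4200 mol
n(Q) via (i) = (3/1)×2.272 = 6.816 mol
n(Q) via (ii) = (1/1)×0.4200 = 0.4200 mol
total n(Q) = 6.816 + 0.4200 = 7.236 mol

7.24 mol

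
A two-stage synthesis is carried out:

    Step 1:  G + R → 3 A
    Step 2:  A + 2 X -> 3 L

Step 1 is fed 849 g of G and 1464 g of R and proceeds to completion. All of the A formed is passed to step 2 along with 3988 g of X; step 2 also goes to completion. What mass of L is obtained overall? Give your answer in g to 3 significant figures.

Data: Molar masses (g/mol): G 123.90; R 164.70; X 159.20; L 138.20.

Step 1:
n(G) = 849.0 / 123.90 = 6.852 mol
n(R) = 1464 / 164.70 = 8.889 mol
n/ν → G: 6.852, R: 8.889; G is limiting.
n(A) produced = (3/1) × 6.852 = 20.56 mol
Step 2:
n(A) available = 20.56 mol
n(X) = 3988 / 159.20 = 25.05 mol
n/ν → A: 20.56, X: 12.53; X is limiting.
n(L) = (3/2) × 25.05 = 37.58 mol
mass = 37.58 × 138.20 = 5194 g

5190 g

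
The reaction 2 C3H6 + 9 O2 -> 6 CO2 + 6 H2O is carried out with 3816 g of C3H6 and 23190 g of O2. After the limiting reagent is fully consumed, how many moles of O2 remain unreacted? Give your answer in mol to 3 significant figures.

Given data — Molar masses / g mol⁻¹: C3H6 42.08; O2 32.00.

n(C3H6) = 3816 / 42.08 = 90.68 mol
n(O2) = 23190 / 32.00 = 724.7 mol
n/ν → C3H6: 45.34, O2: 80.52; C3H6 is limiting.
O2 consumed = (9/2) × 90.68 = 408.1 mol
O2 remaining = 724.7 − 408.1 = 316.6 mol

317 mol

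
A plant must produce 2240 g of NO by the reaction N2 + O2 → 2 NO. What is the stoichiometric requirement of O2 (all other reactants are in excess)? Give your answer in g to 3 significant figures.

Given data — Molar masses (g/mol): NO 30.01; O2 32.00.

n(NO) = 2240 / 30.01 = 74.64 mol
n(O2) = (1/2) × 74.64 = 37.32 mol
mass = 37.32 × 32.00 = 1194 g

1190 g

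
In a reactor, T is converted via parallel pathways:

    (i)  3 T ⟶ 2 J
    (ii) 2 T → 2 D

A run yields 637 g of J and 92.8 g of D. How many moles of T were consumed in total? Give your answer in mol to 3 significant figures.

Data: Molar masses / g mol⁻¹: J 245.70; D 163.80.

4.46 mol

n(J) = 637 / 245.70 = 2.593 mol
n(D) = 92.8 / 163.80 = 0.5665 mol
n(T) via (i) = (3/2)×2.593 = 3.890 mol
n(T) via (ii) = (2/2)×0.5665 = 0.5665 mol
total n(T) = 3.890 + 0.5665 = 4.457 mol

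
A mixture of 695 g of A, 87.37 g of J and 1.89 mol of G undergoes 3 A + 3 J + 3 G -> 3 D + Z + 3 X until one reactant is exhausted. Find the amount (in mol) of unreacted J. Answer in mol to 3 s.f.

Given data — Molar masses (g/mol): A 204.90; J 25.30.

n(A) = 695.0 / 204.90 = 3.392 mol
n(J) = 87.37 / 25.30 = 3.453 mol
n(G) = 1.890 mol
n/ν for A = 3.392/3 = 1.131
n/ν for J = 3.453/3 = 1.151
n/ν for G = 1.890/3 = 0.6300
Smallest n/ν is G → limiting reagent.
J consumed = (3/3) × 1.890 = 1.890 mol
J remaining = 3.453 − 1.890 = 1.563 mol

1.56 mol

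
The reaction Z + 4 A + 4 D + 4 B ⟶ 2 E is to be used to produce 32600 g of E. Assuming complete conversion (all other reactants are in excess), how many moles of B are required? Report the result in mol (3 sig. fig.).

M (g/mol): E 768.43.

n(E) = 32600 / 768.43 = 42.42 mol
n(B) = (4/2) × 42.42 = 84.84 mol

84.8 mol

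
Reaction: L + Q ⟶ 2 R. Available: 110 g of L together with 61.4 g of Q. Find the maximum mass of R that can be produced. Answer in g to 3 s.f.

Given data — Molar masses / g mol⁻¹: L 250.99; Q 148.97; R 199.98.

165 g

n(L) = 110.0 / 250.99 = 0.4383 mol
n(Q) = 61.40 / 148.97 = 0.4122 mol
n/ν for L = 0.4383/1 = 0.4383
n/ν for Q = 0.4122/1 = 0.4122
Smallest n/ν is Q → limiting reagent.
n(R) = (2/1) × 0.4122 = 0.8244 mol
mass = 0.8244 × 199.98 = 164.9 g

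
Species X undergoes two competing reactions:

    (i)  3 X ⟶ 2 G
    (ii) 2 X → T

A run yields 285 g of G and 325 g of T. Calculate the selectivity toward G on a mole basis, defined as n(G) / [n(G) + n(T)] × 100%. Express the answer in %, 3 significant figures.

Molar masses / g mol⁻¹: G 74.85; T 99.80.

n(G) = 285 / 74.85 = 3.808 mol
n(T) = 325 / 99.80 = 3.257 mol
selectivity = 3.808/(3.808+3.257) × 100 = 53.90 %

53.9 %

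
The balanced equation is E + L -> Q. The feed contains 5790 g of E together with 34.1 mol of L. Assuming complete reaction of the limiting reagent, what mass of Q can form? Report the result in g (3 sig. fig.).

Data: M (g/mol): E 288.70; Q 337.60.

n(E) = 5790 / 288.70 = 20.06 mol
n(L) = 34.10 mol
n/ν for E = 20.06/1 = 20.06
n/ν for L = 34.10/1 = 34.10
Smallest n/ν is E → limiting reagent.
n(Q) = (1/1) × 20.06 = 20.06 mol
mass = 20.06 × 337.60 = 6772 g

6770 g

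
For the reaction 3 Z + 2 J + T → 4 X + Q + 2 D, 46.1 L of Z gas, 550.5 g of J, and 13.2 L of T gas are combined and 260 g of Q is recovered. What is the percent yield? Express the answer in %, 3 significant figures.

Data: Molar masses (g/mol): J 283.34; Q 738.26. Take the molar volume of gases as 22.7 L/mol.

n(Z) = 46.10 / 22.7 = 2.031 mol
n(J) = 550.5 / 283.34 = 1.943 mol
n(T) = 13.20 / 22.7 = 0.5815 mol
n/ν → Z: 0.6770, J: 0.9715, T: 0.5815; T is limiting.
theoretical n(Q) = (1/1) × 0.5815 = 0.5815 mol → 429.3 g
% yield = 260 / 429.3 × 100 = 60.56 %

60.6 %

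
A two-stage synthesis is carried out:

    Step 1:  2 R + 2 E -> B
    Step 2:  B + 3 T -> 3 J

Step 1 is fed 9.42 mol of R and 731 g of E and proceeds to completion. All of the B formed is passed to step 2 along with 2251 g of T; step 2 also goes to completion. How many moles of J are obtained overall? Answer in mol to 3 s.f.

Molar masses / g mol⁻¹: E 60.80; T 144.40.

14.1 mol

Step 1:
n(R) = 9.420 mol
n(E) = 731.0 / 60.80 = 12.02 mol
n/ν for R = 9.420/2 = 4.710
n/ν for E = 12.02/2 = 6.010
Smallest n/ν is R → limiting reagent.
n(B) produced = (1/2) × 9.420 = 4.710 mol
Step 2:
n(B) available = 4.710 mol
n(T) = 2251 / 144.40 = 15.59 mol
n/ν for B = 4.710/1 = 4.710
n/ν for T = 15.59/3 = 5.197
Smallest n/ν is B → limiting reagent.
n(J) = (3/1) × 4.710 = 14.13 mol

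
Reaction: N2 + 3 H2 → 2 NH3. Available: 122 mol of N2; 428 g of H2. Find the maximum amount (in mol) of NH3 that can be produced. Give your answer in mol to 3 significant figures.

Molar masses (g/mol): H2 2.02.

141 mol

n(N2) = 122.0 mol
n(H2) = 428.0 / 2.02 = 211.9 mol
n/ν for N2 = 122.0/1 = 122.0
n/ν for H2 = 211.9/3 = 70.63
Smallest n/ν is H2 → limiting reagent.
n(NH3) = (2/3) × 211.9 = 141.3 mol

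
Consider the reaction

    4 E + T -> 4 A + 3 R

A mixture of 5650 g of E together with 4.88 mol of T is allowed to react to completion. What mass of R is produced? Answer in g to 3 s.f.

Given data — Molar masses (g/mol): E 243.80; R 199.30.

2920 g

n(E) = 5650 / 243.80 = 23.17 mol
n(T) = 4.880 mol
n/ν for E = 23.17/4 = 5.793
n/ν for T = 4.880/1 = 4.880
Smallest n/ν is T → limiting reagent.
n(R) = (3/1) × 4.880 = 14.64 mol
mass = 14.64 × 199.30 = 2918 g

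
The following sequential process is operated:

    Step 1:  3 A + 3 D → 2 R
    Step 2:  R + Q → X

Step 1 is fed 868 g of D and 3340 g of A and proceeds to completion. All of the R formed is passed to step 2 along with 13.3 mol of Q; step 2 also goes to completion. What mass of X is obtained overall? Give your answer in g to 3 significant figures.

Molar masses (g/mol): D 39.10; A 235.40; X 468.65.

Step 1:
n(D) = 868.0 / 39.10 = 22.20 mol
n(A) = 3340 / 235.40 = 14.19 mol
n/ν → D: 7.400, A: 4.730; A is limiting.
n(R) produced = (2/3) × 14.19 = 9.460 mol
Step 2:
n(R) available = 9.460 mol
n(Q) = 13.30 mol
n/ν → R: 9.460, Q: 13.30; R is limiting.
n(X) = (1/1) × 9.460 = 9.460 mol
mass = 9.460 × 468.65 = 4433 g

4430 g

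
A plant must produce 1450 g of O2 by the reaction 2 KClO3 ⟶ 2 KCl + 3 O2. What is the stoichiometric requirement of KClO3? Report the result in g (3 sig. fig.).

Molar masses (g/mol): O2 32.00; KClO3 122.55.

n(O2) = 1450 / 32.00 = 45.31 mol
n(KClO3) = (2/3) × 45.31 = 30.21 mol
mass = 30.21 × 122.55 = 3702 g

3700 g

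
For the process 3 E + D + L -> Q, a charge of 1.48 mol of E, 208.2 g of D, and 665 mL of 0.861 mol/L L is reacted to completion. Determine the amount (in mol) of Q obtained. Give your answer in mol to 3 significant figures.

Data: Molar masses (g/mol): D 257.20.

0.493 mol

n(E) = 1.480 mol
n(D) = 208.2 / 257.20 = 0.8095 mol
n(L) = 0.861 × 665.0/1000 = 0.5726 mol
n/ν for E = 1.480/3 = 0.4933
n/ν for D = 0.8095/1 = 0.8095
n/ν for L = 0.5726/1 = 0.5726
Smallest n/ν is E → limiting reagent.
n(Q) = (1/3) × 1.480 = 0.4933 mol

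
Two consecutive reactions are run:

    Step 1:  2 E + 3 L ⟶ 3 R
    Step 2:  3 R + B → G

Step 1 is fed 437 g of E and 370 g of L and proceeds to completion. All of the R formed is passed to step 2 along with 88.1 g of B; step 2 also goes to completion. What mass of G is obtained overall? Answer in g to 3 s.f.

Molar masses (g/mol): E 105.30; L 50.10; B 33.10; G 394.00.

818 g

Step 1:
n(E) = 437.0 / 105.30 = 4.150 mol
n(L) = 370.0 / 50.10 = 7.385 mol
n/ν for E = 4.150/2 = 2.075
n/ν for L = 7.385/3 = 2.462
Smallest n/ν is E → limiting reagent.
n(R) produced = (3/2) × 4.150 = 6.225 mol
Step 2:
n(R) available = 6.225 mol
n(B) = 88.10 / 33.10 = 2.662 mol
n/ν for R = 6.225/3 = 2.075
n/ν for B = 2.662/1 = 2.662
Smallest n/ν is R → limiting reagent.
n(G) = (1/3) × 6.225 = 2.075 mol
mass = 2.075 × 394.00 = 817.6 g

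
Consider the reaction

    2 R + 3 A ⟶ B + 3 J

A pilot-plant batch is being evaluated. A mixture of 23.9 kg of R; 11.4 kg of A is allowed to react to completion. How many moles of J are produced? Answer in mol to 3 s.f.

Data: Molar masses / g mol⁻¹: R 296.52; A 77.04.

121 mol

n(R) = 23.90×1000 / 296.52 = 80.60 mol
n(A) = 11.40×1000 / 77.04 = 148.0 mol
n/ν for R = 80.60/2 = 40.30
n/ν for A = 148.0/3 = 49.33
Smallest n/ν is R → limiting reagent.
n(J) = (3/2) × 80.60 = 120.9 mol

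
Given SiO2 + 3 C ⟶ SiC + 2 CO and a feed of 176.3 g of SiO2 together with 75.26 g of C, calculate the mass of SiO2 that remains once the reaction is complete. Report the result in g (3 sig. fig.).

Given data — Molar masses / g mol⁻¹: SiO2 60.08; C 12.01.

50.8 g

n(SiO2) = 176.3 / 60.08 = 2.934 mol
n(C) = 75.26 / 12.01 = 6.266 mol
n/ν for SiO2 = 2.934/1 = 2.934
n/ν for C = 6.266/3 = 2.089
Smallest n/ν is C → limiting reagent.
SiO2 consumed = (1/3) × 6.266 = 2.089 mol
SiO2 remaining = 2.934 − 2.089 = 0.8450 mol
mass = 0.8450 × 60.08 = 50.77 g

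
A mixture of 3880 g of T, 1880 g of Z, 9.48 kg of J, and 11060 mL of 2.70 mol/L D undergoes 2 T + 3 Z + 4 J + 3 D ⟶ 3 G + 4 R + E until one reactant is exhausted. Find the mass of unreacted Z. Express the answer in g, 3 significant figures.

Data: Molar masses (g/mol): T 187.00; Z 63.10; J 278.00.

266 g

n(T) = 3880 / 187.00 = 20.75 mol
n(Z) = 1880 / 63.10 = 29.79 mol
n(J) = 9.480×1000 / 278.00 = 34.10 mol
n(D) = 2.70 × 11060/1000 = 29.86 mol
n/ν → T: 10.38, Z: 9.930, J: 8.525, D: 9.953; J is limiting.
Z consumed = (3/4) × 34.10 = 25.58 mol
Z remaining = 29.79 − 25.58 = 4.210 mol
mass = 4.210 × 63.10 = 265.7 g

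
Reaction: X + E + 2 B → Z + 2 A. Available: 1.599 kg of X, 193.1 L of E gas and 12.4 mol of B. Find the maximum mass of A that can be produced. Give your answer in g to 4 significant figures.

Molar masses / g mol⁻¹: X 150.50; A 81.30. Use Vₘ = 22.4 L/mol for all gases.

1008 g

n(X) = 1.599×1000 / 150.50 = 10.62 mol
n(E) = 193.1 / 22.4 = 8.621 mol
n(B) = 12.40 mol
n/ν for X = 10.62/1 = 10.62
n/ν for E = 8.621/1 = 8.621
n/ν for B = 12.40/2 = 6.200
Smallest n/ν is B → limiting reagent.
n(A) = (2/2) × 12.40 = 12.40 mol
mass = 12.40 × 81.30 = 1008 g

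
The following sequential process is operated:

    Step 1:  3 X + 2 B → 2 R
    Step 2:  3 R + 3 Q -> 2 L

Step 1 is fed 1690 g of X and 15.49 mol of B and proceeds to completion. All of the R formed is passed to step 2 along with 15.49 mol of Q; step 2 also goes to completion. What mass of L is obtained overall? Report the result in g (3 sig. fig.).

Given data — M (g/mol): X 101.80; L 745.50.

Step 1:
n(X) = 1690 / 101.80 = 16.60 mol
n(B) = 15.49 mol
n/ν → X: 5.533, B: 7.745; X is limiting.
n(R) produced = (2/3) × 16.60 = 11.07 mol
Step 2:
n(R) available = 11.07 mol
n(Q) = 15.49 mol
n/ν → R: 3.690, Q: 5.163; R is limiting.
n(L) = (2/3) × 11.07 = 7.380 mol
mass = 7.380 × 745.50 = 5502 g

5500 g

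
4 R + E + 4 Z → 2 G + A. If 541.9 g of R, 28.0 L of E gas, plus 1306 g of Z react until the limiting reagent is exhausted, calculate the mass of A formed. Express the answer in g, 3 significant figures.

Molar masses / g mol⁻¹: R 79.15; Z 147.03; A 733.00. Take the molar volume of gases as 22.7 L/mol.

904 g

n(R) = 541.9 / 79.15 = 6.846 mol
n(E) = 28.00 / 22.7 = 1.233 mol
n(Z) = 1306 / 147.03 = 8.883 mol
n/ν for R = 6.846/4 = 1.712
n/ν for E = 1.233/1 = 1.233
n/ν for Z = 8.883/4 = 2.221
Smallest n/ν is E → limiting reagent.
n(A) = (1/1) × 1.233 = 1.233 mol
mass = 1.233 × 733.00 = 903.8 g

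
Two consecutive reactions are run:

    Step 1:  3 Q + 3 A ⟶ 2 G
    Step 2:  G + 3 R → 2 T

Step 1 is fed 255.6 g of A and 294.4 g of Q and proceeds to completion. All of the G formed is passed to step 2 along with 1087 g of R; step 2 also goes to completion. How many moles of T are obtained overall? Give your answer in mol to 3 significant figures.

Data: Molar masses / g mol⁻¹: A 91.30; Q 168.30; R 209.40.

Step 1:
n(A) = 255.6 / 91.30 = 2.800 mol
n(Q) = 294.4 / 168.30 = 1.749 mol
n/ν → A: 0.9333, Q: 0.5830; Q is limiting.
n(G) produced = (2/3) × 1.749 = 1.166 mol
Step 2:
n(G) available = 1.166 mol
n(R) = 1087 / 209.40 = 5.191 mol
n/ν → G: 1.166, R: 1.730; G is limiting.
n(T) = (2/1) × 1.166 = 2.332 mol

2.33 mol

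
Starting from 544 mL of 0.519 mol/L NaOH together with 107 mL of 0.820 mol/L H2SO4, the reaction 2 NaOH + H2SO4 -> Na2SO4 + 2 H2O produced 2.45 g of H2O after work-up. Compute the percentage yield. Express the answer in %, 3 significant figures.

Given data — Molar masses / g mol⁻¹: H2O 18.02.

n(NaOH) = 0.519 × 544.0/1000 = 0.2823 mol
n(H2SO4) = 0.820 × 107.0/1000 = 0.08774 mol
n/ν for NaOH = 0.2823/2 = 0.1412
n/ν for H2SO4 = 0.08774/1 = 0.08774
Smallest n/ν is H2SO4 → limiting reagent.
theoretical n(H2O) = (2/1) × 0.08774 = 0.1755 mol → 3.163 g
% yield = 2.45 / 3.163 × 100 = 77.46 %

77.5 %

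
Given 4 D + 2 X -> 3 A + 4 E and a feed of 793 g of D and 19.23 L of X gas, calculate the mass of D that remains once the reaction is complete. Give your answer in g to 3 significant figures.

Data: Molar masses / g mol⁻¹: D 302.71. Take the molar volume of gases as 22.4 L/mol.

n(D) = 793.0 / 302.71 = 2.620 mol
n(X) = 19.23 / 22.4 = 0.8585 mol
n/ν → D: 0.6550, X: 0.4293; X is limiting.
D consumed = (4/2) × 0.8585 = 1.717 mol
D remaining = 2.620 − 1.717 = 0.9030 mol
mass = 0.9030 × 302.71 = 273.3 g

273 g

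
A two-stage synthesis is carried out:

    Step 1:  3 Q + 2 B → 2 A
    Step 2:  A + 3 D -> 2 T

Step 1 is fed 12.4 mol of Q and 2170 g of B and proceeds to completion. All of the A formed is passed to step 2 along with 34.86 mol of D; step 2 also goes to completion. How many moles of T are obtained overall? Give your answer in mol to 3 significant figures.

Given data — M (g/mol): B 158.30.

16.5 mol

Step 1:
n(Q) = 12.40 mol
n(B) = 2170 / 158.30 = 13.71 mol
n/ν for Q = 12.40/3 = 4.133
n/ν for B = 13.71/2 = 6.855
Smallest n/ν is Q → limiting reagent.
n(A) produced = (2/3) × 12.40 = 8.267 mol
Step 2:
n(A) available = 8.267 mol
n(D) = 34.86 mol
n/ν for A = 8.267/1 = 8.267
n/ν for D = 34.86/3 = 11.62
Smallest n/ν is A → limiting reagent.
n(T) = (2/1) × 8.267 = 16.53 mol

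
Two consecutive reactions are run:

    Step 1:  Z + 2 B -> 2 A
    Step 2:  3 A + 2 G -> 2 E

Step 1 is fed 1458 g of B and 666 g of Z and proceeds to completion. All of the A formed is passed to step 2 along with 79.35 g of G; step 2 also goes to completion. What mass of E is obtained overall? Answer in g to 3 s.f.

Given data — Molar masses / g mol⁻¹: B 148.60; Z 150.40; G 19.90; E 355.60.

Step 1:
n(B) = 1458 / 148.60 = 9.812 mol
n(Z) = 666.0 / 150.40 = 4.428 mol
n/ν → B: 4.906, Z: 4.428; Z is limiting.
n(A) produced = (2/1) × 4.428 = 8.856 mol
Step 2:
n(A) available = 8.856 mol
n(G) = 79.35 / 19.90 = 3.987 mol
n/ν → A: 2.952, G: 1.994; G is limiting.
n(E) = (2/2) × 3.987 = 3.987 mol
mass = 3.987 × 355.60 = 1418 g

1420 g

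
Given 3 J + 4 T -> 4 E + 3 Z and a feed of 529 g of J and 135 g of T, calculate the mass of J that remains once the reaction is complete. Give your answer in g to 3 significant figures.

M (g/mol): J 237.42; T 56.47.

103 g

n(J) = 529.0 / 237.42 = 2.228 mol
n(T) = 135.0 / 56.47 = 2.391 mol
n/ν → J: 0.7427, T: 0.5978; T is limiting.
J consumed = (3/4) × 2.391 = 1.793 mol
J remaining = 2.228 − 1.793 = 0.4350 mol
mass = 0.4350 × 237.42 = 103.3 g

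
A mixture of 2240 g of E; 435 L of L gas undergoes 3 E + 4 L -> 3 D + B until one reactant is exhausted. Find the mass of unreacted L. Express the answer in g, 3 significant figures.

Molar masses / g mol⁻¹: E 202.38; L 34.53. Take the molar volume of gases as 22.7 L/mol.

152 g

n(E) = 2240 / 202.38 = 11.07 mol
n(L) = 435.0 / 22.7 = 19.16 mol
n/ν → E: 3.690, L: 4.790; E is limiting.
L consumed = (4/3) × 11.07 = 14.76 mol
L remaining = 19.16 − 14.76 = 4.400 mol
mass = 4.400 × 34.53 = 151.9 g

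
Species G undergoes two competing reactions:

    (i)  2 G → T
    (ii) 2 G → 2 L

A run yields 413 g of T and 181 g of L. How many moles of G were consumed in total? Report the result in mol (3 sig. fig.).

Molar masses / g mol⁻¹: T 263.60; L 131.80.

n(T) = 413 / 263.60 = 1.567 mol
n(L) = 181 / 131.80 = 1.373 mol
n(G) via (i) = (2/1)×1.567 = 3.134 mol
n(G) via (ii) = (2/2)×1.373 = 1.373 mol
total n(G) = 3.134 + 1.373 = 4.507 mol

4.51 mol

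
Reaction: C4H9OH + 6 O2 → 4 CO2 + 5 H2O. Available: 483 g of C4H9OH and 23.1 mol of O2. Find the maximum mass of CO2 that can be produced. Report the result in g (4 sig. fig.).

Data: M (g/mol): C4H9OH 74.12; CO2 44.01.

677.8 g

n(C4H9OH) = 483.0 / 74.12 = 6.516 mol
n(O2) = 23.10 mol
n/ν → C4H9OH: 6.516, O2: 3.850; O2 is limiting.
n(CO2) = (4/6) × 23.10 = 15.40 mol
mass = 15.40 × 44.01 = 677.8 g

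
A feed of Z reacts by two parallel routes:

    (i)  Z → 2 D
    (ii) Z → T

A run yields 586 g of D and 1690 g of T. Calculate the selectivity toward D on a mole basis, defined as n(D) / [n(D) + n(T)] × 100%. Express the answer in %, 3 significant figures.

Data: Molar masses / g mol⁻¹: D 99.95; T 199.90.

n(D) = 586 / 99.95 = 5.863 mol
n(T) = 1690 / 199.90 = 8.454 mol
selectivity = 5.863/(5.863+8.454) × 100 = 40.95 %

41.0 %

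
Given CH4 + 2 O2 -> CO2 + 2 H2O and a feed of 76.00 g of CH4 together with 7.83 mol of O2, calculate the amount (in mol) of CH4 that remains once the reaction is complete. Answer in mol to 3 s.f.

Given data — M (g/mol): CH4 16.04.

n(CH4) = 76.00 / 16.04 = 4.738 mol
n(O2) = 7.830 mol
n/ν for CH4 = 4.738/1 = 4.738
n/ν for O2 = 7.830/2 = 3.915
Smallest n/ν is O2 → limiting reagent.
CH4 consumed = (1/2) × 7.830 = 3.915 mol
CH4 remaining = 4.738 − 3.915 = 0.8230 mol

0.823 mol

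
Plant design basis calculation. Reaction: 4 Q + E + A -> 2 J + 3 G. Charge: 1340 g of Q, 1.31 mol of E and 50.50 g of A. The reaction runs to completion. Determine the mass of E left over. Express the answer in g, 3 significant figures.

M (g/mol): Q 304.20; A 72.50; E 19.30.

n(Q) = 1340 / 304.20 = 4.405 mol
n(E) = 1.310 mol
n(A) = 50.50 / 72.50 = 0.6966 mol
n/ν for Q = 4.405/4 = 1.101
n/ν for E = 1.310/1 = 1.310
n/ν for A = 0.6966/1 = 0.6966
Smallest n/ν is A → limiting reagent.
E consumed = (1/1) × 0.6966 = 0.6966 mol
E remaining = 1.310 − 0.6966 = 0.6134 mol
mass = 0.6134 × 19.30 = 11.84 g

11.8 g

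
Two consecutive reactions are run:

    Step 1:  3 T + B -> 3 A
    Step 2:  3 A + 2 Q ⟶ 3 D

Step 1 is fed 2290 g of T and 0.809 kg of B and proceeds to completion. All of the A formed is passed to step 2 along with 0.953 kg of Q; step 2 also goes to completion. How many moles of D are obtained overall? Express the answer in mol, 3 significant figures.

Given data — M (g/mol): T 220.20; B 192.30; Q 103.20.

Step 1:
n(T) = 2290 / 220.20 = 10.40 mol
n(B) = 0.8090×1000 / 192.30 = 4.207 mol
n/ν for T = 10.40/3 = 3.467
n/ν for B = 4.207/1 = 4.207
Smallest n/ν is T → limiting reagent.
n(A) produced = (3/3) × 10.40 = 10.40 mol
Step 2:
n(A) available = 10.40 mol
n(Q) = 0.9530×1000 / 103.20 = 9.234 mol
n/ν for A = 10.40/3 = 3.467
n/ν for Q = 9.234/2 = 4.617
Smallest n/ν is A → limiting reagent.
n(D) = (3/3) × 10.40 = 10.40 mol

10.4 mol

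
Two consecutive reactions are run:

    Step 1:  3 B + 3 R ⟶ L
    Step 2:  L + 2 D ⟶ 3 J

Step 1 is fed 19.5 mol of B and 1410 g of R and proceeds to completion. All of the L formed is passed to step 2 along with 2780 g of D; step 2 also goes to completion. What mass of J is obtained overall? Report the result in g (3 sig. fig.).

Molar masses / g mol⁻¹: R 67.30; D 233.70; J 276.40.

Step 1:
n(B) = 19.50 mol
n(R) = 1410 / 67.30 = 20.95 mol
n/ν for B = 19.50/3 = 6.500
n/ν for R = 20.95/3 = 6.983
Smallest n/ν is B → limiting reagent.
n(L) produced = (1/3) × 19.50 = 6.500 mol
Step 2:
n(L) available = 6.500 mol
n(D) = 2780 / 233.70 = 11.90 mol
n/ν for L = 6.500/1 = 6.500
n/ν for D = 11.90/2 = 5.950
Smallest n/ν is D → limiting reagent.
n(J) = (3/2) × 11.90 = 17.85 mol
mass = 17.85 × 276.40 = 4934 g

4930 g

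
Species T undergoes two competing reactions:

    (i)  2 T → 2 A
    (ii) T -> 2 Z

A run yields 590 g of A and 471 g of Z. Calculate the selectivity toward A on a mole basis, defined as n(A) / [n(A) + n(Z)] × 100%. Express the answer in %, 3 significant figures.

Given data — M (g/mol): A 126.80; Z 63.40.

n(A) = 590 / 126.80 = 4.653 mol
n(Z) = 471 / 63.40 = 7.429 mol
selectivity = 4.653/(4.653+7.429) × 100 = 38.51 %

38.5 %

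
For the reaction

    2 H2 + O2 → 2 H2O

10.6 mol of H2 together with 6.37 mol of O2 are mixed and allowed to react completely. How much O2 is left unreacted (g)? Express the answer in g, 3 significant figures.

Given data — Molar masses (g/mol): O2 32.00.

34.2 g

n(H2) = 10.60 mol
n(O2) = 6.370 mol
n/ν → H2: 5.300, O2: 6.370; H2 is limiting.
O2 consumed = (1/2) × 10.60 = 5.300 mol
O2 remaining = 6.370 − 5.300 = 1.070 mol
mass = 1.070 × 32.00 = 34.24 g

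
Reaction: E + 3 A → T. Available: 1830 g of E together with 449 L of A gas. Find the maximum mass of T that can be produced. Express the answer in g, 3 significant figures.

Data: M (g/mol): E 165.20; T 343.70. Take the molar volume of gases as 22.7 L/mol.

2270 g

n(E) = 1830 / 165.20 = 11.08 mol
n(A) = 449.0 / 22.7 = 19.78 mol
n/ν for E = 11.08/1 = 11.08
n/ν for A = 19.78/3 = 6.593
Smallest n/ν is A → limiting reagent.
n(T) = (1/3) × 19.78 = 6.593 mol
mass = 6.593 × 343.70 = 2266 g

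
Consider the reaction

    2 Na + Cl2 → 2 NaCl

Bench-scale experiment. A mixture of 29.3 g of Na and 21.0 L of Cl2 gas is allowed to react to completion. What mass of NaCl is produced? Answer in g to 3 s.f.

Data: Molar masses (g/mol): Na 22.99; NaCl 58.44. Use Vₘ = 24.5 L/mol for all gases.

n(Na) = 29.30 / 22.99 = 1.274 mol
n(Cl2) = 21.00 / 24.5 = 0.8571 mol
n/ν → Na: 0.6370, Cl2: 0.8571; Na is limiting.
n(NaCl) = (2/2) × 1.274 = 1.274 mol
mass = 1.274 × 58.44 = 74.45 g

74.5 g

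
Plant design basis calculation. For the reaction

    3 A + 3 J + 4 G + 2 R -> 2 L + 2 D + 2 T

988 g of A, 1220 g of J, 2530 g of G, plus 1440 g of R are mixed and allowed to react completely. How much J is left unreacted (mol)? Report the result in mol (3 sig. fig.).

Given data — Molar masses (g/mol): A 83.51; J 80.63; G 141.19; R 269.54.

7.12 mol

n(A) = 988.0 / 83.51 = 11.83 mol
n(J) = 1220 / 80.63 = 15.13 mol
n(G) = 2530 / 141.19 = 17.92 mol
n(R) = 1440 / 269.54 = 5.342 mol
n/ν → A: 3.943, J: 5.043, G: 4.480, R: 2.671; R is limiting.
J consumed = (3/2) × 5.342 = 8.013 mol
J remaining = 15.13 − 8.013 = 7.117 mol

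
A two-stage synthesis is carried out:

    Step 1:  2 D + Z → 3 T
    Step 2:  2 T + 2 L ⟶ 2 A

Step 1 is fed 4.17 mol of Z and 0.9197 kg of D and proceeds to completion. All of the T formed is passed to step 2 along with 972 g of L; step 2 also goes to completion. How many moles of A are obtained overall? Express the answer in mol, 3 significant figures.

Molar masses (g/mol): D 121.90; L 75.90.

11.3 mol

Step 1:
n(Z) = 4.170 mol
n(D) = 0.9197×1000 / 121.90 = 7.545 mol
n/ν for Z = 4.170/1 = 4.170
n/ν for D = 7.545/2 = 3.773
Smallest n/ν is D → limiting reagent.
n(T) produced = (3/2) × 7.545 = 11.32 mol
Step 2:
n(T) available = 11.32 mol
n(L) = 972.0 / 75.90 = 12.81 mol
n/ν for T = 11.32/2 = 5.660
n/ν for L = 12.81/2 = 6.405
Smallest n/ν is T → limiting reagent.
n(A) = (2/2) × 11.32 = 11.32 mol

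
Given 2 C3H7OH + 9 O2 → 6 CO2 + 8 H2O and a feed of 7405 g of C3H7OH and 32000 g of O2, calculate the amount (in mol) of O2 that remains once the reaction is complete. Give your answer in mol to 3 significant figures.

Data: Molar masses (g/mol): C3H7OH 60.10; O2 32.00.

446 mol

n(C3H7OH) = 7405 / 60.10 = 123.2 mol
n(O2) = 32000 / 32.00 = 1000 mol
n/ν for C3H7OH = 123.2/2 = 61.60
n/ν for O2 = 1000/9 = 111.1
Smallest n/ν is C3H7OH → limiting reagent.
O2 consumed = (9/2) × 123.2 = 554.4 mol
O2 remaining = 1000 − 554.4 = 445.6 mol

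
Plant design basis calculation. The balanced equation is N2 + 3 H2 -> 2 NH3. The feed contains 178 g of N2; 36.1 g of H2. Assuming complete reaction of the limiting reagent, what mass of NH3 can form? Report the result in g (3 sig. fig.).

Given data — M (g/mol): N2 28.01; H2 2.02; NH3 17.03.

203 g

n(N2) = 178.0 / 28.01 = 6.355 mol
n(H2) = 36.10 / 2.02 = 17.87 mol
n/ν for N2 = 6.355/1 = 6.355
n/ν for H2 = 17.87/3 = 5.957
Smallest n/ν is H2 → limiting reagent.
n(NH3) = (2/3) × 17.87 = 11.91 mol
mass = 11.91 × 17.03 = 202.8 g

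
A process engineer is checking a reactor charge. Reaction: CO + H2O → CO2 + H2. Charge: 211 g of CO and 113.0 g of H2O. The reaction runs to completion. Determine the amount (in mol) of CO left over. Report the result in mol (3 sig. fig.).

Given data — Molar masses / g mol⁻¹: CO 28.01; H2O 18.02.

n(CO) = 211.0 / 28.01 = 7.533 mol
n(H2O) = 113.0 / 18.02 = 6.271 mol
n/ν for CO = 7.533/1 = 7.533
n/ν for H2O = 6.271/1 = 6.271
Smallest n/ν is H2O → limiting reagent.
CO consumed = (1/1) × 6.271 = 6.271 mol
CO remaining = 7.533 − 6.271 = 1.262 mol

1.26 mol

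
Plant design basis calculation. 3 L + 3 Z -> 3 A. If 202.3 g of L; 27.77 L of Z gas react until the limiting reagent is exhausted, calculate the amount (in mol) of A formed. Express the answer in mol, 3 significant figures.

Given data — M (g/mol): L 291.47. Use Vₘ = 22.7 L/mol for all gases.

n(L) = 202.3 / 291.47 = 0.6941 mol
n(Z) = 27.77 / 22.7 = 1.223 mol
n/ν for L = 0.6941/3 = 0.2314
n/ν for Z = 1.223/3 = 0.4077
Smallest n/ν is L → limiting reagent.
n(A) = (3/3) × 0.6941 = 0.6941 mol

0.694 mol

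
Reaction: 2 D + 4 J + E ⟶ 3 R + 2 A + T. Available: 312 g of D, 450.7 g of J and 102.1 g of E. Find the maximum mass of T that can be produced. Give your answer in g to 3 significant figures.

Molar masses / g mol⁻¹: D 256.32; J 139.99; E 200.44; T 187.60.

95.6 g

n(D) = 312.0 / 256.32 = 1.217 mol
n(J) = 450.7 / 139.99 = 3.220 mol
n(E) = 102.1 / 200.44 = 0.5094 mol
n/ν for D = 1.217/2 = 0.6085
n/ν for J = 3.220/4 = 0.8050
n/ν for E = 0.5094/1 = 0.5094
Smallest n/ν is E → limiting reagent.
n(T) = (1/1) × 0.5094 = 0.5094 mol
mass = 0.5094 × 187.60 = 95.56 g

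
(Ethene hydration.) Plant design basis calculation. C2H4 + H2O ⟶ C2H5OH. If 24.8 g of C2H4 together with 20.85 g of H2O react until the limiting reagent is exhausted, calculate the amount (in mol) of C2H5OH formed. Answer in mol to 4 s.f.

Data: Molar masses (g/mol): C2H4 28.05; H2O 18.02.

0.8841 mol

n(C2H4) = 24.80 / 28.05 = 0.8841 mol
n(H2O) = 20.85 / 18.02 = 1.157 mol
n/ν → C2H4: 0.8841, H2O: 1.157; C2H4 is limiting.
n(C2H5OH) = (1/1) × 0.8841 = 0.8841 mol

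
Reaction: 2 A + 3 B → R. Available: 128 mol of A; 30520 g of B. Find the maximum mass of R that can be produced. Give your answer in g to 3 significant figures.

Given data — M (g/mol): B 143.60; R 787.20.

n(A) = 128.0 mol
n(B) = 30520 / 143.60 = 212.5 mol
n/ν for A = 128.0/2 = 64.00
n/ν for B = 212.5/3 = 70.83
Smallest n/ν is A → limiting reagent.
n(R) = (1/2) × 128.0 = 64.00 mol
mass = 64.00 × 787.20 = 50380 g

50400 g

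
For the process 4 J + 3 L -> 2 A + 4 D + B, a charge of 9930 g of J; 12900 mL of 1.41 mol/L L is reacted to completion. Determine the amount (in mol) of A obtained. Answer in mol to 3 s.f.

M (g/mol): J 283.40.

12.1 mol

n(J) = 9930 / 283.40 = 35.04 mol
n(L) = 1.41 × 12900/1000 = 18.19 mol
n/ν for J = 35.04/4 = 8.760
n/ν for L = 18.19/3 = 6.063
Smallest n/ν is L → limiting reagent.
n(A) = (2/3) × 18.19 = 12.13 mol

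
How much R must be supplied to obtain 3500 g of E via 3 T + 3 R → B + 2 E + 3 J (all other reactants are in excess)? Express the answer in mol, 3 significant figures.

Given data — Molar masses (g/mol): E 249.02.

21.1 mol

n(E) = 3500 / 249.02 = 14.06 mol
n(R) = (3/2) × 14.06 = 21.09 mol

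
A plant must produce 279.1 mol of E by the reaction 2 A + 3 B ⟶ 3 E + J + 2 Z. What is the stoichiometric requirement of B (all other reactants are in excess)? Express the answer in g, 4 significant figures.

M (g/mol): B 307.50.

85820 g

n(E) = 279.1 mol
n(B) = (3/3) × 279.1 = 279.1 mol
mass = 279.1 × 307.50 = 85820 g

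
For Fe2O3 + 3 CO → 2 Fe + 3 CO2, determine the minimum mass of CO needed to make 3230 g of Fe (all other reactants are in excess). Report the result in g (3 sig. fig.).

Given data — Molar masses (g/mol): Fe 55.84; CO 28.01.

n(Fe) = 3230 / 55.84 = 57.84 mol
n(CO) = (3/2) × 57.84 = 86.76 mol
mass = 86.76 × 28.01 = 2430 g

2430 g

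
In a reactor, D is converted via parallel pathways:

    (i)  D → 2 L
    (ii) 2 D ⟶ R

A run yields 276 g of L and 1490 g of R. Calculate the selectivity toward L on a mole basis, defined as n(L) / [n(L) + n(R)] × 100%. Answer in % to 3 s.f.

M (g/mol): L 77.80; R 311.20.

42.6 %

n(L) = 276 / 77.80 = 3.548 mol
n(R) = 1490 / 311.20 = 4.788 mol
selectivity = 3.548/(3.548+4.788) × 100 = 42.56 %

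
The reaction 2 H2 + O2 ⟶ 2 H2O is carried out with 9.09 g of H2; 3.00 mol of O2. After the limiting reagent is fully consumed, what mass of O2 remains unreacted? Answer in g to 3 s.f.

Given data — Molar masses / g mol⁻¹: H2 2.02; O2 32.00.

24.0 g

n(H2) = 9.090 / 2.02 = 4.500 mol
n(O2) = 3.000 mol
n/ν for H2 = 4.500/2 = 2.250
n/ν for O2 = 3.000/1 = 3.000
Smallest n/ν is H2 → limiting reagent.
O2 consumed = (1/2) × 4.500 = 2.250 mol
O2 remaining = 3.000 − 2.250 = 0.7500 mol
mass = 0.7500 × 32.00 = 24.00 g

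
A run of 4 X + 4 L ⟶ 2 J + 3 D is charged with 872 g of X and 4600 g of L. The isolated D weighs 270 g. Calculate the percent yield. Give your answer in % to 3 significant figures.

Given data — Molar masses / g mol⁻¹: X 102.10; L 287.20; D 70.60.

n(X) = 872.0 / 102.10 = 8.541 mol
n(L) = 4600 / 287.20 = 16.02 mol
n/ν → X: 2.135, L: 4.005; X is limiting.
theoretical n(D) = (3/4) × 8.541 = 6.406 mol → 452.3 g
% yield = 270 / 452.3 × 100 = 59.69 %

59.7 %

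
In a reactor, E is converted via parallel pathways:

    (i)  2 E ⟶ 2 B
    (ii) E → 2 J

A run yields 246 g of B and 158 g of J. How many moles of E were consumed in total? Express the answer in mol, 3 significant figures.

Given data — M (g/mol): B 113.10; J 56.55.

3.57 mol

n(B) = 246 / 113.10 = 2.175 mol
n(J) = 158 / 56.55 = 2.794 mol
n(E) via (i) = (2/2)×2.175 = 2.175 mol
n(E) via (ii) = (1/2)×2.794 = 1.397 mol
total n(E) = 2.175 + 1.397 = 3.572 mol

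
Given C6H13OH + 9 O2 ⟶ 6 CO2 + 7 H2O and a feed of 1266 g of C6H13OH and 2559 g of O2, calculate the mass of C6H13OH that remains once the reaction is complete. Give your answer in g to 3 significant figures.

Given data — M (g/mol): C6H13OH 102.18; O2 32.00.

358 g

n(C6H13OH) = 1266 / 102.18 = 12.39 mol
n(O2) = 2559 / 32.00 = 79.97 mol
n/ν → C6H13OH: 12.39, O2: 8.886; O2 is limiting.
C6H13OH consumed = (1/9) × 79.97 = 8.886 mol
C6H13OH remaining = 12.39 − 8.886 = 3.504 mol
mass = 3.504 × 102.18 = 358.0 g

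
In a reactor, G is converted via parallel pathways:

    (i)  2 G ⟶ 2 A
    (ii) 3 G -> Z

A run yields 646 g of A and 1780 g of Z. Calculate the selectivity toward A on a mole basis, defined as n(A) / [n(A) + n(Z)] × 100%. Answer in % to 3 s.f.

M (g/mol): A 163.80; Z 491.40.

n(A) = 646 / 163.80 = 3.944 mol
n(Z) = 1780 / 491.40 = 3.622 mol
selectivity = 3.944/(3.944+3.622) × 100 = 52.13 %

52.1 %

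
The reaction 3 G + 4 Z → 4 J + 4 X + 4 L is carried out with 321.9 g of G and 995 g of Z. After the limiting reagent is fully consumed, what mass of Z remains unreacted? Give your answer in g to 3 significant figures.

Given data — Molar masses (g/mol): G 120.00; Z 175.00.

n(G) = 321.9 / 120.00 = 2.683 mol
n(Z) = 995.0 / 175.00 = 5.686 mol
n/ν for G = 2.683/3 = 0.8943
n/ν for Z = 5.686/4 = 1.422
Smallest n/ν is G → limiting reagent.
Z consumed = (4/3) × 2.683 = 3.577 mol
Z remaining = 5.686 − 3.577 = 2.109 mol
mass = 2.109 × 175.00 = 369.1 g

369 g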